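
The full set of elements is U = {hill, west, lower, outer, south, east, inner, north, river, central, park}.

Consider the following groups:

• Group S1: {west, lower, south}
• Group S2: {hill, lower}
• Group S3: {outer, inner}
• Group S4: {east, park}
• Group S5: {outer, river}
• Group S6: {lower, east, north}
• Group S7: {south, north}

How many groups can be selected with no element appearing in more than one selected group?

S2, S4, S5, S7 are pairwise disjoint (S2={hill,lower}; S4={east,park}; S5={outer,river}; S7={south,north}).
Every remaining group overlaps one of these, and no 5 of the listed groups are pairwise disjoint, so 4 is the maximum.

4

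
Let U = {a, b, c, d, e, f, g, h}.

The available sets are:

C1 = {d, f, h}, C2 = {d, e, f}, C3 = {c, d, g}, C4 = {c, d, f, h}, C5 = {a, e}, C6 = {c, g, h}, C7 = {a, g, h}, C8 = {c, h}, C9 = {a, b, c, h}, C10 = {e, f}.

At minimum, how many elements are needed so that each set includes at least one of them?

3

T = {c, e, h} meets every set (each contains at least one member of T), and |T| = 3.
No choice of 2 elements meets every set, so 3 is the minimum.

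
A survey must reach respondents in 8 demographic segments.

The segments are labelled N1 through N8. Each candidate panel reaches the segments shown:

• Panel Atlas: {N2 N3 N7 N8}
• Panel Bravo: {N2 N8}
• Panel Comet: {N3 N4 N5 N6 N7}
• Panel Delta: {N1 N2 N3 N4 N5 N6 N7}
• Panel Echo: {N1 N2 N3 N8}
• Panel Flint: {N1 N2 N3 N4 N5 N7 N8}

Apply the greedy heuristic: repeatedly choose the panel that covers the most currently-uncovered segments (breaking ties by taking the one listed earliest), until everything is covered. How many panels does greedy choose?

Greedy: pick Delta (covers 7 new) → pick Atlas (covers 1 new). Total picks: 2.

2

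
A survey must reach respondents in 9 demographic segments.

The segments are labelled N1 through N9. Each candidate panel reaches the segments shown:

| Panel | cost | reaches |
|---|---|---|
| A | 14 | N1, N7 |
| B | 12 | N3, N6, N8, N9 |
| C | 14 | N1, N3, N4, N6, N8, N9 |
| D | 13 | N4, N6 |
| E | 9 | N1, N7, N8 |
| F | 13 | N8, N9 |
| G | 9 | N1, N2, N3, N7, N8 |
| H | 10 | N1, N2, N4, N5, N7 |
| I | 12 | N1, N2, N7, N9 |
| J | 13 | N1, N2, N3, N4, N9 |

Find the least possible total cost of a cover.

22

B, H together cover every segment (B ∪ H = {N1, N2, N3, N4, N5, N6, N7, N8, N9}); total cost 12 + 10 = 22.
The greedy pick G, C, H costs 33; no covering selection beats 22.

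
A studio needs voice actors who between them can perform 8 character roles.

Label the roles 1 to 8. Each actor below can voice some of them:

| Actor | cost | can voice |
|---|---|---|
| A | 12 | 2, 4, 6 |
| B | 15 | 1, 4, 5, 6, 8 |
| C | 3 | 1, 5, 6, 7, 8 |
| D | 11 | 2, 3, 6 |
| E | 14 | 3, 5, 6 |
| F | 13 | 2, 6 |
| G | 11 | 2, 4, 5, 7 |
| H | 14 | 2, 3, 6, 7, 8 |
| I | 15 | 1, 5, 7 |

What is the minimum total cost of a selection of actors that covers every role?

C, D, G together cover every role (C ∪ D ∪ G = {1, 2, 3, 4, 5, 6, 7, 8}); total cost 3 + 11 + 11 = 25.
No covering selection has total cost below 25.

25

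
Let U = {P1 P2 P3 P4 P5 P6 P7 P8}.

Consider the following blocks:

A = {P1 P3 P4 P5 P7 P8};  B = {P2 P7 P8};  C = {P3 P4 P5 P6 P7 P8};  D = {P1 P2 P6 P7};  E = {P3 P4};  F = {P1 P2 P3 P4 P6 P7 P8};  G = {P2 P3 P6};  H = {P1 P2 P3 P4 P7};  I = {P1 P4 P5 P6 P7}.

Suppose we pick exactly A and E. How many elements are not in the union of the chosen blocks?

Union of A, E = {P1, P3, P4, P5, P7, P8}.
Not covered: P2, P6 — 2 elements.

2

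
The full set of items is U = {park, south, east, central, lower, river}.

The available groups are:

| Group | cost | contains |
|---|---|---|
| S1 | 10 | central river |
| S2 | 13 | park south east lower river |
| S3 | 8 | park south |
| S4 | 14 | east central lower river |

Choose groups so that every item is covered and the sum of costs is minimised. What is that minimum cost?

22

S3, S4 together cover every item (S3 ∪ S4 = {park, south, east, central, lower, river}); total cost 8 + 14 = 22.
The greedy pick S2, S1 costs 23; no covering selection beats 22.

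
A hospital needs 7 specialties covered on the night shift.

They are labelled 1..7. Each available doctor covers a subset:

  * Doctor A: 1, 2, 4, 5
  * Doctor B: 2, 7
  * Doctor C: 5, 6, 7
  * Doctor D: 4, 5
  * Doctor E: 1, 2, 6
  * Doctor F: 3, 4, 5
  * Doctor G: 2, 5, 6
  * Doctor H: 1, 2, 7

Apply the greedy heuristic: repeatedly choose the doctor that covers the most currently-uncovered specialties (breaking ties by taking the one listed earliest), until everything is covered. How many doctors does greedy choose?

Greedy: pick A (covers 4 new) → pick C (covers 2 new) → pick F (covers 1 new). Total picks: 3.

3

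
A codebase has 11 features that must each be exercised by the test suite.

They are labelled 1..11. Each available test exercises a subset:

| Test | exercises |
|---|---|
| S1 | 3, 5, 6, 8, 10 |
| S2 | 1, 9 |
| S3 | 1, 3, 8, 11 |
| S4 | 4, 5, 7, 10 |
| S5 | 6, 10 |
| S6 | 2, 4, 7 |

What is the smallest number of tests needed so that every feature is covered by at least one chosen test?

4

S1 and S2 and S3 and S6 together: S1 ∪ S2 ∪ S3 ∪ S6 = {1, 2, 3, 4, 5, 6, 7, 8, 9, 10, 11} — every feature is covered.
No 3 of the 6 tests cover everything (all 20 combinations miss at least one feature), so 4 is optimal.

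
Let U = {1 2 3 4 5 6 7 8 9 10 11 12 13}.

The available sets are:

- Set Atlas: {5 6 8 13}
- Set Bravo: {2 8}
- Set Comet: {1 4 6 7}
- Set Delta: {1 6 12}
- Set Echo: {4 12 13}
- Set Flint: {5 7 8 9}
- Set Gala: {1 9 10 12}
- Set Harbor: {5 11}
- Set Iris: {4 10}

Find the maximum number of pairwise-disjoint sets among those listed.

Bravo, Delta, Harbor, Iris are pairwise disjoint (Bravo={2,8}; Delta={1,6,12}; Harbor={5,11}; Iris={4,10}).
Every remaining set overlaps one of these, and no 5 of the listed sets are pairwise disjoint, so 4 is the maximum.

4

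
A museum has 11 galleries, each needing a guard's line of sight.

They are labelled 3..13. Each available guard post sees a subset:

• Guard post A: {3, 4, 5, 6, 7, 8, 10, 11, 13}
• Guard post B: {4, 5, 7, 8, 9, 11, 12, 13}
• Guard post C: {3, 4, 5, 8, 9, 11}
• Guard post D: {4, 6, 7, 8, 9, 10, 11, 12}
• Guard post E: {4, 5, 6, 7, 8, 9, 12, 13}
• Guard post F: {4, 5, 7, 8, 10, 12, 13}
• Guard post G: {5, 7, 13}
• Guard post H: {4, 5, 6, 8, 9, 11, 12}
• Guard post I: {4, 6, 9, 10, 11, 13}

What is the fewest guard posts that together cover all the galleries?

2

A and H together: A ∪ H = {3, 4, 5, 6, 7, 8, 9, 10, 11, 12, 13} — every gallery is covered.
No single guard post has all 11 galleries (the largest, A, has 9), so 2 is optimal.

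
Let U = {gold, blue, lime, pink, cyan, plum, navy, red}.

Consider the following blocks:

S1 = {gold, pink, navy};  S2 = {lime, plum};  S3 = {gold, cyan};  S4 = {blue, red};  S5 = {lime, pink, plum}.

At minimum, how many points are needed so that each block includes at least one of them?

Take H = {gold, plum, red}. Each listed block contains at least one of these, so H is a hitting set of size 3.
The blocks S3, S4, S5 are pairwise disjoint, so any hitting set needs a separate point for each — at least 3. Hence 3 is optimal.

3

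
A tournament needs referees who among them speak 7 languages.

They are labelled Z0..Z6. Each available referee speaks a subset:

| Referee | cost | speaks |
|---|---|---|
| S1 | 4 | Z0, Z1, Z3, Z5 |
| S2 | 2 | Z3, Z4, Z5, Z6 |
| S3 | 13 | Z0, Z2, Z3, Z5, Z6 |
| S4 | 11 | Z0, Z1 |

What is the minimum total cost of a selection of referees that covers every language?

S1, S2, S3 together cover every language (S1 ∪ S2 ∪ S3 = {Z0, Z1, Z2, Z3, Z4, Z5, Z6}); total cost 4 + 2 + 13 = 19.
No covering selection has total cost below 19.

19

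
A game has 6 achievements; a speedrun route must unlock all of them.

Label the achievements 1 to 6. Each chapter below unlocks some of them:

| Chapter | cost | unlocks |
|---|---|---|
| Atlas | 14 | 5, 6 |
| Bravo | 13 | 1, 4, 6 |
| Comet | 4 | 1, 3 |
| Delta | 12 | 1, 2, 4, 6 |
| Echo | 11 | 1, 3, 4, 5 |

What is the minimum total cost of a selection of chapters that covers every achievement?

Delta, Echo together cover every achievement (Delta ∪ Echo = {1, 2, 3, 4, 5, 6}); total cost 12 + 11 = 23.
The greedy pick Comet, Delta, Echo costs 27; no covering selection beats 23.

23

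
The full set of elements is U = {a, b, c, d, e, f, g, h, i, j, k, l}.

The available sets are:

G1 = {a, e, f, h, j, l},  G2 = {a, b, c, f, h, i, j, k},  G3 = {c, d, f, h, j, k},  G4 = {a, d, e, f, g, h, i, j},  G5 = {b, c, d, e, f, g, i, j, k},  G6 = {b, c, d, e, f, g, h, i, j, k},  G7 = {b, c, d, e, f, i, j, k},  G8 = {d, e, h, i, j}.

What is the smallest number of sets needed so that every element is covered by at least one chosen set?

2

Take {G1, G6}. Their union is {a, b, c, d, e, f, g, h, i, j, k, l}, which is all 12 elements.
No single set has all 12 elements (the largest, G6, has 10), so 2 is optimal.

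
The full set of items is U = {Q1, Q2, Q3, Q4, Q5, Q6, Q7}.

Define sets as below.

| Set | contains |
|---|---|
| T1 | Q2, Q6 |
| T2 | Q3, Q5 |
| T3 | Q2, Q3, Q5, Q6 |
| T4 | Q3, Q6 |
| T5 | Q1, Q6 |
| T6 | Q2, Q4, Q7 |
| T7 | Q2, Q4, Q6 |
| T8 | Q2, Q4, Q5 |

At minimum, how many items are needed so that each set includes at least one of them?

3

H = {Q4, Q5, Q6} meets every set (each contains at least one member of H), and |H| = 3.
The sets T2, T5, T6 are pairwise disjoint, so any hitting set needs a separate item for each — at least 3. Hence 3 is optimal.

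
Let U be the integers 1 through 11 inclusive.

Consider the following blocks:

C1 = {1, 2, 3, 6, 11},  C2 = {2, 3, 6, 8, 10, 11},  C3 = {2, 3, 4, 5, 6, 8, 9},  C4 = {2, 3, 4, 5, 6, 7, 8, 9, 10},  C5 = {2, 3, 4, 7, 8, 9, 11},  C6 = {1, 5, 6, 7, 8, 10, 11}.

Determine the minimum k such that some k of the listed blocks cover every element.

C3 and C6 together: C3 ∪ C6 = {1, 2, 3, 4, 5, 6, 7, 8, 9, 10, 11} — every element is covered.
No single block has all 11 elements (the largest, C4, has 9), so 2 is optimal.

2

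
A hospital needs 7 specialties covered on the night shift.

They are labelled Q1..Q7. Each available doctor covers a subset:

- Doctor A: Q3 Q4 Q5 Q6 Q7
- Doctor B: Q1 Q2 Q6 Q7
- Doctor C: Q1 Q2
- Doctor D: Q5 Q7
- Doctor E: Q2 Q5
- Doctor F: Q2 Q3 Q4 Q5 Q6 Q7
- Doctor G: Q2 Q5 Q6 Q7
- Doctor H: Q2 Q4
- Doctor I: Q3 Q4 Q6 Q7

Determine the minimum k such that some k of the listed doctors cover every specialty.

2

B and F together: B ∪ F = {Q1, Q2, Q3, Q4, Q5, Q6, Q7} — every specialty is covered.
No single doctor has all 7 specialties (the largest, F, has 6), so 2 is optimal.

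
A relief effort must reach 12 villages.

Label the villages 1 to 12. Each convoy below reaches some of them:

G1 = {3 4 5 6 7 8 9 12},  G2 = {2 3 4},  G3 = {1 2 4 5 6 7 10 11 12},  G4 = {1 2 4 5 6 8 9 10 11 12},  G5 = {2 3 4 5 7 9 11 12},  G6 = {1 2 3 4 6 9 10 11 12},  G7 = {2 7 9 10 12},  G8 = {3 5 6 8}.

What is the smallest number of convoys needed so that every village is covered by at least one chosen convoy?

Take {G1, G3}. Their union is {1, 2, 3, 4, 5, 6, 7, 8, 9, 10, 11, 12}, which is all 12 villages.
No single convoy has all 12 villages (the largest, G4, has 10), so 2 is optimal.

2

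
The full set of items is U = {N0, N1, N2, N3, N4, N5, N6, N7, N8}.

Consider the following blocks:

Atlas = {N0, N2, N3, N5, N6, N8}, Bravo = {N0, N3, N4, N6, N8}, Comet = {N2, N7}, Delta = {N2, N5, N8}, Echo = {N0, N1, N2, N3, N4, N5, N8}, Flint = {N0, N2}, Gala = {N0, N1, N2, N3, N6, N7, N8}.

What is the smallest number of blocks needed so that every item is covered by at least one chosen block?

Echo and Gala together: Echo ∪ Gala = {N0, N1, N2, N3, N4, N5, N6, N7, N8} — every item is covered.
No single block has all 9 items (the largest, Echo, has 7), so 2 is optimal.

2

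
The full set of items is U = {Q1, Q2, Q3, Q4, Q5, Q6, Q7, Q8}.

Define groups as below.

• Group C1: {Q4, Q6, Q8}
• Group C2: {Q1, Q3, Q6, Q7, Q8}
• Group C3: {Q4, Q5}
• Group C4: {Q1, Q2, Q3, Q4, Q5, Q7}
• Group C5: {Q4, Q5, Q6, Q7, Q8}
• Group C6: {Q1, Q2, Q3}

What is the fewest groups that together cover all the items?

Take {C5, C6}. Their union is {Q1, Q2, Q3, Q4, Q5, Q6, Q7, Q8}, which is all 8 items.
No single group has all 8 items (the largest, C4, has 6), so 2 is optimal.

2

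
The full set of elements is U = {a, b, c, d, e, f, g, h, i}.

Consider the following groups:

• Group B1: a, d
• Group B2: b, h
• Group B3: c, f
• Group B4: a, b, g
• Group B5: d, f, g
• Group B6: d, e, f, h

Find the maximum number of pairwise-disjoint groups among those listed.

3

B1, B2, B3 are pairwise disjoint (B1={a,d}; B2={b,h}; B3={c,f}).
Every remaining group overlaps one of these, and no 4 of the listed groups are pairwise disjoint, so 3 is the maximum.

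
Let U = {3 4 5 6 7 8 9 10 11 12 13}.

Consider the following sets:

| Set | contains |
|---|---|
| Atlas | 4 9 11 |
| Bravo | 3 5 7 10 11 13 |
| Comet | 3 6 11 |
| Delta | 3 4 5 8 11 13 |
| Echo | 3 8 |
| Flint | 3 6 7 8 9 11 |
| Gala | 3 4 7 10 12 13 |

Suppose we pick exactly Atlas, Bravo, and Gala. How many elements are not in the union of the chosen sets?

2

Union of Atlas, Bravo, Gala = {3, 4, 5, 7, 9, 10, 11, 12, 13}.
Not covered: 6, 8 — 2 elements.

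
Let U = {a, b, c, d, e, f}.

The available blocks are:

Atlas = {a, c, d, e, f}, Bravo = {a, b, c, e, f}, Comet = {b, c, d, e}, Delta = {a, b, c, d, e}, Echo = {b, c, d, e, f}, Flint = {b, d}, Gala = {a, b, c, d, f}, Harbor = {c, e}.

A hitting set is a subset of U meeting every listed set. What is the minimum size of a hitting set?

The 2 items {b, e} hit every block.
The blocks Flint, Harbor are pairwise disjoint, so any hitting set needs a separate item for each — at least 2. Hence 2 is optimal.

2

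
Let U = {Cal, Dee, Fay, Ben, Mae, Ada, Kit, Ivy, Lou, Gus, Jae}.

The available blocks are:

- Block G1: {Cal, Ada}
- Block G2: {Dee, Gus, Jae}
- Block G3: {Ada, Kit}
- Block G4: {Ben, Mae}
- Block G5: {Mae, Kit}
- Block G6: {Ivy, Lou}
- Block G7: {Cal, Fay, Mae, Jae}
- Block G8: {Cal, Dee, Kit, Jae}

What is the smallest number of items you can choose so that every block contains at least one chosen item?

4

Take H = {Mae, Ada, Ivy, Jae}. Each listed block contains at least one of these, so H is a hitting set of size 4.
The blocks G2, G3, G4, G6 are pairwise disjoint, so any hitting set needs a separate item for each — at least 4. Hence 4 is optimal.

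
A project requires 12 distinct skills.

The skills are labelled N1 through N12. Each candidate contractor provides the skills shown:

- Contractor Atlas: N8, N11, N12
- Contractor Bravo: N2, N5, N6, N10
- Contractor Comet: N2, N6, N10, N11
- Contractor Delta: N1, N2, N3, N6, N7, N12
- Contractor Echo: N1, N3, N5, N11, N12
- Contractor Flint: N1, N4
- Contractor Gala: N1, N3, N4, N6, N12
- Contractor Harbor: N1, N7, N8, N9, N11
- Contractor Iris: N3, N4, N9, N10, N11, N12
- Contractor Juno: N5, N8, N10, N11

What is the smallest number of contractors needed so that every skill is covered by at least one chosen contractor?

Delta and Iris and Juno together: Delta ∪ Iris ∪ Juno = {N1, N2, N3, N4, N5, N6, N7, N8, N9, N10, N11, N12} — every skill is covered.
No 2 of the 10 contractors cover everything (all 45 combinations miss at least one skill), so 3 is optimal.

3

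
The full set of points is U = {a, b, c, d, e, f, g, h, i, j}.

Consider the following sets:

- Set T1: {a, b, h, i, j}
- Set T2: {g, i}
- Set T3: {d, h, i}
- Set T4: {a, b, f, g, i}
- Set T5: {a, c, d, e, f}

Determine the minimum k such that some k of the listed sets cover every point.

Take {T1, T4, T5}. Their union is {a, b, c, d, e, f, g, h, i, j}, which is all 10 points.
Only T5 contains c, so T5 is forced; the remaining 5 points need at least 2 more sets (each remaining set adds at most 4) — so at least 3 sets are needed, and 3 is optimal.

3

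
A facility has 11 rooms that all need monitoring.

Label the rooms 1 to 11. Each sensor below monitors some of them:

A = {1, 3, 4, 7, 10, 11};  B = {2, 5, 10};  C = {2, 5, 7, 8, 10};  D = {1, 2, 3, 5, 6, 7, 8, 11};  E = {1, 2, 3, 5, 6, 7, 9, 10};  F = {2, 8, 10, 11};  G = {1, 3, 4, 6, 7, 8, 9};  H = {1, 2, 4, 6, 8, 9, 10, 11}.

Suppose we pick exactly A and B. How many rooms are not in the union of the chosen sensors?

3

Union of A, B = {1, 2, 3, 4, 5, 7, 10, 11}.
Not covered: 6, 8, 9 — 3 rooms.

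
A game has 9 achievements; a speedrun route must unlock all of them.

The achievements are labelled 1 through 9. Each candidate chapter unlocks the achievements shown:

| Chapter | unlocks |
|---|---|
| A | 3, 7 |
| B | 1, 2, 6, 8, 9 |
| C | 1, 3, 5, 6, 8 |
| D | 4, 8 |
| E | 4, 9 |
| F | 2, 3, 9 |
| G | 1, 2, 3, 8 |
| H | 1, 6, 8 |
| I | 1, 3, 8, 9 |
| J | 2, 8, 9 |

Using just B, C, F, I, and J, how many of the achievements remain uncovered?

2

Union of B, C, F, I, J = {1, 2, 3, 5, 6, 8, 9}.
Not covered: 4, 7 — 2 achievements.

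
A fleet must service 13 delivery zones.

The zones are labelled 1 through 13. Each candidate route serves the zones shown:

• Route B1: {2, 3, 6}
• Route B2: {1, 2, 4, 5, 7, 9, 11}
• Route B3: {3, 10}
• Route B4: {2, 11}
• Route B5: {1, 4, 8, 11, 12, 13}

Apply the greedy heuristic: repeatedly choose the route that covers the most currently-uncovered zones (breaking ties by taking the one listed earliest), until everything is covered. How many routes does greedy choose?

Greedy: pick B2 (covers 7 new) → pick B5 (covers 3 new) → pick B1 (covers 2 new) → pick B3 (covers 1 new). Total picks: 4.

4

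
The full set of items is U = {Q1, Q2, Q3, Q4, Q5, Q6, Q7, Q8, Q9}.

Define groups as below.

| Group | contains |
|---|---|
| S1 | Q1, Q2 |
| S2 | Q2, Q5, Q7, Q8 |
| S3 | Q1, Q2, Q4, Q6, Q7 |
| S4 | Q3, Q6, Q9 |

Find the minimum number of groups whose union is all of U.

S2 and S3 and S4 together: S2 ∪ S3 ∪ S4 = {Q1, Q2, Q3, Q4, Q5, Q6, Q7, Q8, Q9} — every item is covered.
Only S4 contains Q3, so S4 is forced; the remaining 6 items need at least 2 more groups (each remaining group adds at most 4) — so at least 3 groups are needed, and 3 is optimal.

3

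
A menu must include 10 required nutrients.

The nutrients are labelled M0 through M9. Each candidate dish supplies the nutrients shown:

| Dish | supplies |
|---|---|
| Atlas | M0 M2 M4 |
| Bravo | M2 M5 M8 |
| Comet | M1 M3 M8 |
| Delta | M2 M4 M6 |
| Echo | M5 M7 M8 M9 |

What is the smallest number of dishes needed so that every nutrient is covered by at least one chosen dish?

4

Take {Atlas, Comet, Delta, Echo}. Their union is {M0, M1, M2, M3, M4, M5, M6, M7, M8, M9}, which is all 10 nutrients.
Only Comet contains M1, so Comet is forced; the remaining 7 nutrients need at least 3 more dishes (each remaining dish adds at most 3) — so at least 4 dishes are needed, and 4 is optimal.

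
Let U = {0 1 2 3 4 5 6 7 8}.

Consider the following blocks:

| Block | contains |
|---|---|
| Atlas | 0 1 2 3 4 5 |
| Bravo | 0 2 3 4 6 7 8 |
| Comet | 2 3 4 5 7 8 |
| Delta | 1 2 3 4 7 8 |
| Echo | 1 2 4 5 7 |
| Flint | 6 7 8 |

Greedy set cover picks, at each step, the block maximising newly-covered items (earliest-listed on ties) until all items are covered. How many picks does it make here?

2

Greedy: pick Bravo (covers 7 new) → pick Atlas (covers 2 new). Total picks: 2.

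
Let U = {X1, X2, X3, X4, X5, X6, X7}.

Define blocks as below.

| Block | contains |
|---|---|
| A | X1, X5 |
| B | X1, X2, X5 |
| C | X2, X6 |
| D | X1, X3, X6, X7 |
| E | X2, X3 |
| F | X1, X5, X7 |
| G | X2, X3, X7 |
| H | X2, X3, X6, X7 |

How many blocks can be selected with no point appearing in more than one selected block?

2

E, F are pairwise disjoint (E={X2,X3}; F={X1,X5,X7}).
Every remaining block overlaps one of these, and no 3 of the listed blocks are pairwise disjoint, so 2 is the maximum.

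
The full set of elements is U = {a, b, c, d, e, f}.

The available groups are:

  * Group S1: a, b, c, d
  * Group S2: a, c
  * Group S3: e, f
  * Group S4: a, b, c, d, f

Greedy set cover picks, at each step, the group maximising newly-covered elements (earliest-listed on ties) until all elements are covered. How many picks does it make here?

2

Greedy: pick S4 (covers 5 new) → pick S3 (covers 1 new). Total picks: 2.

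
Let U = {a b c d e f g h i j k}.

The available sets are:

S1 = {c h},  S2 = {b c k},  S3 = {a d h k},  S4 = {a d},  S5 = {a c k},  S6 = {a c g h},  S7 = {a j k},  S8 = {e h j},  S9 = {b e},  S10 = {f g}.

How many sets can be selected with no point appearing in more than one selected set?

4

S1, S4, S9, S10 are pairwise disjoint (S1={c,h}; S4={a,d}; S9={b,e}; S10={f,g}).
Every remaining set overlaps one of these, and no 5 of the listed sets are pairwise disjoint, so 4 is the maximum.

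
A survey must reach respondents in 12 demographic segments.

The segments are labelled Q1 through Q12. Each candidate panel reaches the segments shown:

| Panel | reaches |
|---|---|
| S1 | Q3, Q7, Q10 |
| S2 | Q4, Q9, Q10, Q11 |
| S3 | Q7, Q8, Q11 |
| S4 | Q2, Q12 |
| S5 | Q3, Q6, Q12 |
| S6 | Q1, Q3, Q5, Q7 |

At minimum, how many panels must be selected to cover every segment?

5

Take {S2, S3, S4, S5, S6}. Their union is {Q1, Q2, Q3, Q4, Q5, Q6, Q7, Q8, Q9, Q10, Q11, Q12}, which is all 12 segments.
No 4 of the 6 panels cover everything (all 15 combinations miss at least one segment), so 5 is optimal.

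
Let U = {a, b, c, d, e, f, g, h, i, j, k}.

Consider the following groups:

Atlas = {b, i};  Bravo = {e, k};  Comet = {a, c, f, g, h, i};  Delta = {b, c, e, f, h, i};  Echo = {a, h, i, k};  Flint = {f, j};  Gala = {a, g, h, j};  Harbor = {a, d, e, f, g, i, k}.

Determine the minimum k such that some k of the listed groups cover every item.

Take {Delta, Flint, Harbor}. Their union is {a, b, c, d, e, f, g, h, i, j, k}, which is all 11 items.
Only Harbor contains d, so Harbor is forced; the remaining 4 items need at least 2 more groups (each remaining group adds at most 3) — so at least 3 groups are needed, and 3 is optimal.

3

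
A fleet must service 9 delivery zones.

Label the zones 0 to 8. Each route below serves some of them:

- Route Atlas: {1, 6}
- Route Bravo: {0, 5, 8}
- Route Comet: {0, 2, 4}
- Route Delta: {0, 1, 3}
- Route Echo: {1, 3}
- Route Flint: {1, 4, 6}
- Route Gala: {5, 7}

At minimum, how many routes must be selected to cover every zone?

5

Atlas and Bravo and Comet and Delta and Gala together: Atlas ∪ Bravo ∪ Comet ∪ Delta ∪ Gala = {0, 1, 2, 3, 4, 5, 6, 7, 8} — every zone is covered.
No 4 of the 7 routes cover everything (all 35 combinations miss at least one zone), so 5 is optimal.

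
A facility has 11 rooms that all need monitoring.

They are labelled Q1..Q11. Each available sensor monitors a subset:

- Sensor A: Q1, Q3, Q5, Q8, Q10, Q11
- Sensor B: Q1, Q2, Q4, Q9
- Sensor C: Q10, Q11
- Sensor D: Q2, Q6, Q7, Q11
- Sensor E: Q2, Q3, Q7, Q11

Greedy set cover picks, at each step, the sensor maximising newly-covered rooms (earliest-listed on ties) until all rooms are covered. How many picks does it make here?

3

Greedy: pick A (covers 6 new) → pick B (covers 3 new) → pick D (covers 2 new). Total picks: 3.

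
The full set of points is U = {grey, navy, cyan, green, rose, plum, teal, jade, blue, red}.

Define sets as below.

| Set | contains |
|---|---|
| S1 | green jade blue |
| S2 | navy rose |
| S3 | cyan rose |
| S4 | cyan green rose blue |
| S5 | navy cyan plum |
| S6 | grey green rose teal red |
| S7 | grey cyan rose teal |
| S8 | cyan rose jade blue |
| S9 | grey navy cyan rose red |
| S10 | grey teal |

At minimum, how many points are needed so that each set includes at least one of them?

4

Take H = {navy, green, rose, teal}. Each listed set contains at least one of these, so H is a hitting set of size 4.
No choice of 3 points meets every set, so 4 is the minimum.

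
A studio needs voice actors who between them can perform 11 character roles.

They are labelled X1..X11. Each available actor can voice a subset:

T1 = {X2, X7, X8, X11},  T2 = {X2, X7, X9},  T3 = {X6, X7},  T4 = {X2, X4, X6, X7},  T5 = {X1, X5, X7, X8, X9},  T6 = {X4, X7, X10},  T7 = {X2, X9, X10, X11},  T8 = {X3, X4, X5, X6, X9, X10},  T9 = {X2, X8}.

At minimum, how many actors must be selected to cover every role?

3

T1 and T5 and T8 together: T1 ∪ T5 ∪ T8 = {X1, X2, X3, X4, X5, X6, X7, X8, X9, X10, X11} — every role is covered.
Only T5 contains X1, so T5 is forced; the remaining 6 roles need at least 2 more actors (each remaining actor adds at most 4) — so at least 3 actors are needed, and 3 is optimal.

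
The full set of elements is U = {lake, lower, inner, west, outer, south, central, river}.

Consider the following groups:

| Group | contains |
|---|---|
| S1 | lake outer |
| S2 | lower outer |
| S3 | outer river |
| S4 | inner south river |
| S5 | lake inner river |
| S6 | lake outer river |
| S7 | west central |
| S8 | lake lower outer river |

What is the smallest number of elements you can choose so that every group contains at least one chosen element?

The 3 elements {outer, central, river} hit every group.
The groups S2, S5, S7 are pairwise disjoint, so any hitting set needs a separate element for each — at least 3. Hence 3 is optimal.

3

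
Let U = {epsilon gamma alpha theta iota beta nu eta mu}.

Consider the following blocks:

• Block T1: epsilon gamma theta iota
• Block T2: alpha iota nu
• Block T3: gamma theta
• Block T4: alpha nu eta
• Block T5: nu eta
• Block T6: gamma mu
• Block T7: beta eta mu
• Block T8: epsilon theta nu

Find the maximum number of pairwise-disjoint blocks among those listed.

T2, T3, T7 are pairwise disjoint (T2={alpha,iota,nu}; T3={gamma,theta}; T7={beta,eta,mu}).
Every remaining block overlaps one of these, and no 4 of the listed blocks are pairwise disjoint, so 3 is the maximum.

3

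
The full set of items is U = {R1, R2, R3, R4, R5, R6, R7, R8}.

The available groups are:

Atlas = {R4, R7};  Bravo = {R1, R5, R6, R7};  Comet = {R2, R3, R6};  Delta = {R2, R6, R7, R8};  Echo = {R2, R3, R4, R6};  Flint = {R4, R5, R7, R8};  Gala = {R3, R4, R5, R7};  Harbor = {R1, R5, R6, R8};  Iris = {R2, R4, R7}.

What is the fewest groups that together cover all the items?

3

Take {Echo, Flint, Harbor}. Their union is {R1, R2, R3, R4, R5, R6, R7, R8}, which is all 8 items.
No 2 of the 9 groups cover everything (all 36 combinations miss at least one item), so 3 is optimal.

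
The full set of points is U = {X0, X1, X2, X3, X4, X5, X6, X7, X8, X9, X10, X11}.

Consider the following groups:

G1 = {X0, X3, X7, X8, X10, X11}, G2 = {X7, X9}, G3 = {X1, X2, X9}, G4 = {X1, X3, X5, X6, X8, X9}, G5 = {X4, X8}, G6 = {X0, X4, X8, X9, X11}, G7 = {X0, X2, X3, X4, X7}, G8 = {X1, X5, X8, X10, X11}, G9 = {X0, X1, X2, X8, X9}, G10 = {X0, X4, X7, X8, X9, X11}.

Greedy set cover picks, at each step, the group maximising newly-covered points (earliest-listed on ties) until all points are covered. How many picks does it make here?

3

Greedy: pick G1 (covers 6 new) → pick G4 (covers 4 new) → pick G7 (covers 2 new). Total picks: 3.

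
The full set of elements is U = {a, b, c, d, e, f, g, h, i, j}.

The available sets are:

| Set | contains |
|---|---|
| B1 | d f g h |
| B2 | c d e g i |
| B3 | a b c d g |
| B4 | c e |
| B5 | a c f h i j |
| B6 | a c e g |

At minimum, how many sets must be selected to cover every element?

3

B3 and B5 and B6 together: B3 ∪ B5 ∪ B6 = {a, b, c, d, e, f, g, h, i, j} — every element is covered.
Only B3 contains b, so B3 is forced; the remaining 5 elements need at least 2 more sets (each remaining set adds at most 4) — so at least 3 sets are needed, and 3 is optimal.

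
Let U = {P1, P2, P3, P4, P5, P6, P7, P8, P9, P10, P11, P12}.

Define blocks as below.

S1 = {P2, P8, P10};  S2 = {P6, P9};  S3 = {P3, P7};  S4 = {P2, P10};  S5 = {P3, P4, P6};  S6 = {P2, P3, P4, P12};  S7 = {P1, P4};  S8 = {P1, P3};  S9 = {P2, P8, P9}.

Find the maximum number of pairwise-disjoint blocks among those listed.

4

S2, S3, S4, S7 are pairwise disjoint (S2={P6,P9}; S3={P3,P7}; S4={P2,P10}; S7={P1,P4}).
Every remaining block overlaps one of these, and no 5 of the listed blocks are pairwise disjoint, so 4 is the maximum.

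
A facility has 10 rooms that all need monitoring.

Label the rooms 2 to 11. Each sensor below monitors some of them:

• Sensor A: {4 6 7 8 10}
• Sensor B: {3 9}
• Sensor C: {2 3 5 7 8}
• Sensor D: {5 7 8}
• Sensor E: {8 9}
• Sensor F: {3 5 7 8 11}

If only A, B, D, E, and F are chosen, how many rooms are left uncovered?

1

Union of A, B, D, E, F = {3, 4, 5, 6, 7, 8, 9, 10, 11}.
Not covered: 2 — 1 room.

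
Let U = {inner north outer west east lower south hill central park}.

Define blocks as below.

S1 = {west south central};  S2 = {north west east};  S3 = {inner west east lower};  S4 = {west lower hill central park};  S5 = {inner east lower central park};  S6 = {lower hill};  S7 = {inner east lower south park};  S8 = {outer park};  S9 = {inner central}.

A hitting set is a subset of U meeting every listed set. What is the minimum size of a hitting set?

4

Take H = {inner, outer, west, lower}. Each listed block contains at least one of these, so H is a hitting set of size 4.
The blocks S2, S6, S8, S9 are pairwise disjoint, so any hitting set needs a separate point for each — at least 4. Hence 4 is optimal.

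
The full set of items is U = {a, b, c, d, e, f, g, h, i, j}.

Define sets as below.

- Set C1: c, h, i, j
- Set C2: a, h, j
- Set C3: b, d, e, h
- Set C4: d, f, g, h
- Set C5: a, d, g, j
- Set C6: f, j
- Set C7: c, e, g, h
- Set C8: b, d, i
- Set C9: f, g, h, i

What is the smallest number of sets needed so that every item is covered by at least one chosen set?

Take {C4, C5, C7, C8}. Their union is {a, b, c, d, e, f, g, h, i, j}, which is all 10 items.
No 3 of the 9 sets cover everything (all 84 combinations miss at least one item), so 4 is optimal.

4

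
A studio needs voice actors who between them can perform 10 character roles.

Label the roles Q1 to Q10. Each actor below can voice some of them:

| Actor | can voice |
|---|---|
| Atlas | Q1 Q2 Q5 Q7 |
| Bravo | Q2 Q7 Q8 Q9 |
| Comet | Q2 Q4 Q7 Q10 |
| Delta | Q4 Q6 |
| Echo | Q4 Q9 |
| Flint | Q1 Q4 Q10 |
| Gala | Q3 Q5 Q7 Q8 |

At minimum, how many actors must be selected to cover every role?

4

Take {Bravo, Delta, Flint, Gala}. Their union is {Q1, Q2, Q3, Q4, Q5, Q6, Q7, Q8, Q9, Q10}, which is all 10 roles.
No 3 of the 7 actors cover everything (all 35 combinations miss at least one role), so 4 is optimal.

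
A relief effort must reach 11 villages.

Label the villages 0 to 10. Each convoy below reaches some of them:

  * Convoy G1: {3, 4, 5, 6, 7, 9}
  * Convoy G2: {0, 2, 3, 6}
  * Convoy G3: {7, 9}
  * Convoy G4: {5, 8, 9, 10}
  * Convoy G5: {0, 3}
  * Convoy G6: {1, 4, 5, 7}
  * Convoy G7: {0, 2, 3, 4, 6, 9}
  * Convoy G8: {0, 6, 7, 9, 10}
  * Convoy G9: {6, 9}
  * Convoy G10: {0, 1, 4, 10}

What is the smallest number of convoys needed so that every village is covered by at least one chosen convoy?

3

Take {G4, G6, G7}. Their union is {0, 1, 2, 3, 4, 5, 6, 7, 8, 9, 10}, which is all 11 villages.
Only G4 contains 8, so G4 is forced; the remaining 7 villages need at least 2 more convoys (each remaining convoy adds at most 5) — so at least 3 convoys are needed, and 3 is optimal.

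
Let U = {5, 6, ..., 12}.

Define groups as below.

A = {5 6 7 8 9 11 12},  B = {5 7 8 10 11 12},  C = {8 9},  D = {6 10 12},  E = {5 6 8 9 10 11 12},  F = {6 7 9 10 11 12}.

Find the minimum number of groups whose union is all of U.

Take {E, F}. Their union is {5, 6, 7, 8, 9, 10, 11, 12}, which is all 8 items.
No single group has all 8 items (the largest, A, has 7), so 2 is optimal.

2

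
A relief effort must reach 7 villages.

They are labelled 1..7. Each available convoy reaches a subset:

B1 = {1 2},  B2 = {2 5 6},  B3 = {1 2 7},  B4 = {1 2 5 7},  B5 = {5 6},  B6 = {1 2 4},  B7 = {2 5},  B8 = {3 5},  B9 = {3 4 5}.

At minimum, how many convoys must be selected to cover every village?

3

B4 and B5 and B9 together: B4 ∪ B5 ∪ B9 = {1, 2, 3, 4, 5, 6, 7} — every village is covered.
No 2 of the 9 convoys cover everything (all 36 combinations miss at least one village), so 3 is optimal.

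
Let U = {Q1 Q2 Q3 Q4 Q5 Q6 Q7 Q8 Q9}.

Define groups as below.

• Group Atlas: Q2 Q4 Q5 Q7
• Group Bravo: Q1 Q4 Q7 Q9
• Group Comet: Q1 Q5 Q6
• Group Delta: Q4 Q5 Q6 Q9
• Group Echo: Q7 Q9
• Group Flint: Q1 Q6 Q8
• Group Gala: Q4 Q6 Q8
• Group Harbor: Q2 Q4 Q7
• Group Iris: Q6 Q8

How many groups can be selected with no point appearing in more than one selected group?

Echo, Gala are pairwise disjoint (Echo={Q7,Q9}; Gala={Q4,Q6,Q8}).
Every remaining group overlaps one of these, and no 3 of the listed groups are pairwise disjoint, so 2 is the maximum.

2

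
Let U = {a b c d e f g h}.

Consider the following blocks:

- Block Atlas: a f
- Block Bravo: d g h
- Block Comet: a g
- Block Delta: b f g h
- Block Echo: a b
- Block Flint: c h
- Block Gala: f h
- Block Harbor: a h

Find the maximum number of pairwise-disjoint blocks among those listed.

2

Comet, Gala are pairwise disjoint (Comet={a,g}; Gala={f,h}).
Every remaining block overlaps one of these, and no 3 of the listed blocks are pairwise disjoint, so 2 is the maximum.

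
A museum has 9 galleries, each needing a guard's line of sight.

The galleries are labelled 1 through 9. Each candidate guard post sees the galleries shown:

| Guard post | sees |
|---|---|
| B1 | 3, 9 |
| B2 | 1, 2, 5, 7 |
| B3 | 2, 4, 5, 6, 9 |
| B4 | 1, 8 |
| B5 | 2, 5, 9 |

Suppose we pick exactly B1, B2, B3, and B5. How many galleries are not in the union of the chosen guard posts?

Union of B1, B2, B3, B5 = {1, 2, 3, 4, 5, 6, 7, 9}.
Not covered: 8 — 1 gallery.

1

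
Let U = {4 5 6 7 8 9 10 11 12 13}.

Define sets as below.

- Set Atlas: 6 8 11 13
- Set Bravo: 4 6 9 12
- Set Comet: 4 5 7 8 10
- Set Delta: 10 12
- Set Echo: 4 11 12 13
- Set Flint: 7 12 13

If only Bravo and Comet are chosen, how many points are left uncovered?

Union of Bravo, Comet = {4, 5, 6, 7, 8, 9, 10, 12}.
Not covered: 11, 13 — 2 points.

2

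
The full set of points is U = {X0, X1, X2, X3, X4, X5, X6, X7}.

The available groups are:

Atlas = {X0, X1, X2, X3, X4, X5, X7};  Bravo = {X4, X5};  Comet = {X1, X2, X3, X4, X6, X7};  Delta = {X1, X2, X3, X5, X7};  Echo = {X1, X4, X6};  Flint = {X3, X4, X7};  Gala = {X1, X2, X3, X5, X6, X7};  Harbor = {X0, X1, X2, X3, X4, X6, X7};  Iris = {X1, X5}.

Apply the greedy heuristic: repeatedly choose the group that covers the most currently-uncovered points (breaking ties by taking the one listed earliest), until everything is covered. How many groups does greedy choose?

2

Greedy: pick Atlas (covers 7 new) → pick Comet (covers 1 new). Total picks: 2.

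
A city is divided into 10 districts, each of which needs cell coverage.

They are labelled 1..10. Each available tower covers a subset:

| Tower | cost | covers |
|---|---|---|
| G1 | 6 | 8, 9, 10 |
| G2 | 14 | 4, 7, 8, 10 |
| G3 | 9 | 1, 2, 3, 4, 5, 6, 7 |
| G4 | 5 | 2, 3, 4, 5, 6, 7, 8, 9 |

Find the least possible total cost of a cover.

G1, G3 together cover every district (G1 ∪ G3 = {1, 2, 3, 4, 5, 6, 7, 8, 9, 10}); total cost 6 + 9 = 15.
The greedy pick G4, G1, G3 costs 20; no covering selection beats 15.

15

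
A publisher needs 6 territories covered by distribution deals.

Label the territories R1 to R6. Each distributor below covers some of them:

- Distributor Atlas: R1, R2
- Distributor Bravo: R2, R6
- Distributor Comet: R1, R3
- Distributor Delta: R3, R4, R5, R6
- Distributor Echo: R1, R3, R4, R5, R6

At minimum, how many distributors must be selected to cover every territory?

Take {Atlas, Echo}. Their union is {R1, R2, R3, R4, R5, R6}, which is all 6 territories.
No single distributor has all 6 territories (the largest, Echo, has 5), so 2 is optimal.

2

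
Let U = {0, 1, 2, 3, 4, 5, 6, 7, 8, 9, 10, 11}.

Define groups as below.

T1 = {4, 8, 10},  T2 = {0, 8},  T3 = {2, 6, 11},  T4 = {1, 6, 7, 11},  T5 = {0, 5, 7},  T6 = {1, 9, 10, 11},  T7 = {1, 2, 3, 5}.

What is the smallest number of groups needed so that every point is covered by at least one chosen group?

5

Take {T1, T4, T5, T6, T7}. Their union is {0, 1, 2, 3, 4, 5, 6, 7, 8, 9, 10, 11}, which is all 12 points.
No 4 of the 7 groups cover everything (all 35 combinations miss at least one point), so 5 is optimal.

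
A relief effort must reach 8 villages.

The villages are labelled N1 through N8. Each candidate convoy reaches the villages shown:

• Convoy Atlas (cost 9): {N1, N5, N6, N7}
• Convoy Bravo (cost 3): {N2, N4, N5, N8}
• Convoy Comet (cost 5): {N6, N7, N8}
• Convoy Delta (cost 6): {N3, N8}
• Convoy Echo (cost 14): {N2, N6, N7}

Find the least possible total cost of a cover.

Atlas, Bravo, Delta together cover every village (Atlas ∪ Bravo ∪ Delta = {N1, N2, N3, N4, N5, N6, N7, N8}); total cost 9 + 3 + 6 = 18.
The greedy pick Bravo, Comet, Delta, Atlas costs 23; no covering selection beats 18.

18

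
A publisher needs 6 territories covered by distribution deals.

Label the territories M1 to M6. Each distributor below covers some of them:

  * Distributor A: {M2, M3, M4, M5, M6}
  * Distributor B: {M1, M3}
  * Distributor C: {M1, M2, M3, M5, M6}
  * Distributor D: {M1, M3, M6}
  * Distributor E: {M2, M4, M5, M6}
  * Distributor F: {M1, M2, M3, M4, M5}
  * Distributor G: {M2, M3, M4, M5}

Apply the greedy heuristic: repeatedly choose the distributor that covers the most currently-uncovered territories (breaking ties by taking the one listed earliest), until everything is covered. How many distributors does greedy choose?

2

Greedy: pick A (covers 5 new) → pick B (covers 1 new). Total picks: 2.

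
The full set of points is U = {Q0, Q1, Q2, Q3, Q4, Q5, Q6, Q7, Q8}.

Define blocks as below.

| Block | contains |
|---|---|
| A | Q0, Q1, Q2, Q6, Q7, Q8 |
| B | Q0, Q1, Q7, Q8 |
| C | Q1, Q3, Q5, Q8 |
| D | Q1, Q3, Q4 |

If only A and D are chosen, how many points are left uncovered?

1

Union of A, D = {Q0, Q1, Q2, Q3, Q4, Q6, Q7, Q8}.
Not covered: Q5 — 1 point.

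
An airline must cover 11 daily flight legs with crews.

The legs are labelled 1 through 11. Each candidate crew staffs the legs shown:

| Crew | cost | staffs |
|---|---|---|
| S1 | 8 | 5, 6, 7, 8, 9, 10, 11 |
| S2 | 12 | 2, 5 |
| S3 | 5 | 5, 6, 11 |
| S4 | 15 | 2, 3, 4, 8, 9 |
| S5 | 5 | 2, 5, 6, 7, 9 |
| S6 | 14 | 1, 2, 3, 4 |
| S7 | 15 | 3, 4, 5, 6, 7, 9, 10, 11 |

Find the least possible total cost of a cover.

S1, S6 together cover every leg (S1 ∪ S6 = {1, 2, 3, 4, 5, 6, 7, 8, 9, 10, 11}); total cost 8 + 14 = 22.
The greedy pick S5, S1, S6 costs 27; no covering selection beats 22.

22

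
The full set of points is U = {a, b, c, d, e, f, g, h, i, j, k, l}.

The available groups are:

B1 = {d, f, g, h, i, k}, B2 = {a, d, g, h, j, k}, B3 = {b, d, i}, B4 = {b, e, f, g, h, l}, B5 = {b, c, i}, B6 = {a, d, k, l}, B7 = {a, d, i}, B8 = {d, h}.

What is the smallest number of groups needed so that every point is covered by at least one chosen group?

B2, B4, and B5 cover everything between them: the union {a, b, c, d, e, f, g, h, i, j, k, l} is all of U.
Only B5 contains c, so B5 is forced; the remaining 9 points need at least 2 more groups (each remaining group adds at most 6) — so at least 3 groups are needed, and 3 is optimal.

3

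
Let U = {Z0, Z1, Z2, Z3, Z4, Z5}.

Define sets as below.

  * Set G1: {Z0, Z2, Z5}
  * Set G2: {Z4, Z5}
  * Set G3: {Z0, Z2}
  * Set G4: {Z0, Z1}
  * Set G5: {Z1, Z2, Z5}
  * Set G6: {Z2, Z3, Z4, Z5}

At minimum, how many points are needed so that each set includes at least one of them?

The 2 points {Z0, Z5} hit every set.
The sets G2, G3 are pairwise disjoint, so any hitting set needs a separate point for each — at least 2. Hence 2 is optimal.

2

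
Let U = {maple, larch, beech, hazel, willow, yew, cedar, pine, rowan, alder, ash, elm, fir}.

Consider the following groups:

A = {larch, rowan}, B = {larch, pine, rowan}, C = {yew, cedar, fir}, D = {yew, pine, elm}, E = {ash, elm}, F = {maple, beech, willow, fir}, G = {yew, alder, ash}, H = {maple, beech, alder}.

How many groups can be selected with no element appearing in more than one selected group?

B, C, E, H are pairwise disjoint (B={larch,pine,rowan}; C={yew,cedar,fir}; E={ash,elm}; H={maple,beech,alder}).
Every remaining group overlaps one of these, and no 5 of the listed groups are pairwise disjoint, so 4 is the maximum.

4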